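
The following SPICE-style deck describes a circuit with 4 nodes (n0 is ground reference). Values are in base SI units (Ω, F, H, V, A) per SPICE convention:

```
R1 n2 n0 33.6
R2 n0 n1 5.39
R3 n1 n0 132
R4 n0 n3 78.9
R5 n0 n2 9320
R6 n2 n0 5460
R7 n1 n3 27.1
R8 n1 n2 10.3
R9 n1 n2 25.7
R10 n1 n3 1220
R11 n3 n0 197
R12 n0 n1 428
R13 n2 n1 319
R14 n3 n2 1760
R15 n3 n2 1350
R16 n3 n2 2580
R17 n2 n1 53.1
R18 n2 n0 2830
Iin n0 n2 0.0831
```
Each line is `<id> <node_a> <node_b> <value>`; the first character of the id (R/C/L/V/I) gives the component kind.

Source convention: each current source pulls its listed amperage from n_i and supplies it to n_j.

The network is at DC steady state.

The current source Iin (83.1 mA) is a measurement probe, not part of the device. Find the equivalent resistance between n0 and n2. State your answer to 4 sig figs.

MNA unknowns: 3 node voltages V₁..V_3
R1: Y=0.02976 on G[2,0]
R2: Y=0.1855 on G[0,1]
R3: Y=0.007576 on G[1,0]
R4: Y=0.01267 on G[0,3]
R5: Y=0.0001073 on G[0,2]
R6: Y=0.0001832 on G[2,0]
R7: Y=0.03690 on G[1,3]
R8: Y=0.09709 on G[1,2]
R9: Y=0.03891 on G[1,2]
R10: Y=0.0008197 on G[1,3]
R11: Y=0.005076 on G[3,0]
R12: Y=0.002336 on G[0,1]
R13: Y=0.003135 on G[2,1]
R14: Y=0.0005682 on G[3,2]
R15: Y=0.0007407 on G[3,2]
R16: Y=0.0003876 on G[3,2]
R17: Y=0.01883 on G[2,1]
R18: Y=0.0003534 on G[2,0]
Iin: z[0]−=0.0831, z[2]+=0.0831
solve → V1=0.2985, V2=0.6873, V3=0.2174

R_eq = 8.270 Ω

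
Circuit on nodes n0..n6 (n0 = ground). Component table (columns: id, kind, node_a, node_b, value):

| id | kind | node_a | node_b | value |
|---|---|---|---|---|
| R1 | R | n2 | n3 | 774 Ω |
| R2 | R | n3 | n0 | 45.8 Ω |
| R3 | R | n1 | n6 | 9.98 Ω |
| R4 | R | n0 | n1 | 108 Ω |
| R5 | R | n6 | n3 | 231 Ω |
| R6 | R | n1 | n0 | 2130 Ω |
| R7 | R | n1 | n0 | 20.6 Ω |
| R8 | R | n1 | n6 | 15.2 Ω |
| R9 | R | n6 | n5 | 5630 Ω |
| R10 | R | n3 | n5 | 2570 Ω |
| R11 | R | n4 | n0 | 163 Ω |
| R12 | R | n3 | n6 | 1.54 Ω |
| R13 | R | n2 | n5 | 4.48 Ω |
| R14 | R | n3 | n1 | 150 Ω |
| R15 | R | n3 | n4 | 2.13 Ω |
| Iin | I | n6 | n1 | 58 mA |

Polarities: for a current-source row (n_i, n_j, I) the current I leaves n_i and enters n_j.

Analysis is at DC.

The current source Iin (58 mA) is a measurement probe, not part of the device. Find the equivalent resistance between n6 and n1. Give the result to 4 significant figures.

MNA unknowns: 6 node voltages V₁..V_6
R1: Y=0.001292 on G[2,3]
R2: Y=0.02183 on G[3,0]
R3: Y=0.1002 on G[1,6]
R4: Y=0.009259 on G[0,1]
R5: Y=0.004329 on G[6,3]
R6: Y=0.0004695 on G[1,0]
R7: Y=0.04854 on G[1,0]
R8: Y=0.06579 on G[1,6]
R9: Y=0.0001776 on G[6,5]
R10: Y=0.0003891 on G[3,5]
R11: Y=0.006135 on G[4,0]
R12: Y=0.6494 on G[3,6]
R13: Y=0.2232 on G[2,5]
R14: Y=0.006667 on G[3,1]
R15: Y=0.4695 on G[3,4]
Iin: z[6]−=0.058, z[1]+=0.058
solve → V1=0.09482, V2=-0.1992, V3=-0.1981, V4=-0.1956, V5=-0.1992, V6=-0.2095

R_eq = 5.248 Ω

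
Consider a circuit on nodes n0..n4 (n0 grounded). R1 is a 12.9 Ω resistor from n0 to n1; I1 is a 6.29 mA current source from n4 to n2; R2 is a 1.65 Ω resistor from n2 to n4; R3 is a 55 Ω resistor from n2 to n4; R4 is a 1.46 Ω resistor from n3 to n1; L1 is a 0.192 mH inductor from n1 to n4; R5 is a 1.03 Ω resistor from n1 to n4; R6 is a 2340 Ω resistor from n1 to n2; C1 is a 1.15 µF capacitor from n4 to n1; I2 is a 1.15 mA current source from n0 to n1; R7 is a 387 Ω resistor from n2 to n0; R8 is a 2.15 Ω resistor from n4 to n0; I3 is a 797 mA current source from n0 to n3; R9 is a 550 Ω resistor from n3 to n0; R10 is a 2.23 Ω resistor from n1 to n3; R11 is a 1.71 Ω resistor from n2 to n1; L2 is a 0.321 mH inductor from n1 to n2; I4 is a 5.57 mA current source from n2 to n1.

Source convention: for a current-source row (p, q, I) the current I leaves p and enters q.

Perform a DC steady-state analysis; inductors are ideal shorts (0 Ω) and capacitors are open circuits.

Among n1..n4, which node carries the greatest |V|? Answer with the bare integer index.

MNA unknowns: 4 node voltages V₁..V_4 plus 2 source currents (L1, L2)
R1: Y=0.07752 on G[0,1]
I1: z[4]−=0.00629, z[2]+=0.00629
R2: Y=0.6061 on G[2,4]
R3: Y=0.01818 on G[2,4]
R4: Y=0.6849 on G[3,1]
L1: row V1−V4=0, i_L1 at 1,4
R5: Y=0.9709 on G[1,4]
R6: Y=0.0004274 on G[1,2]
C1: Y=0.000 on G[4,1]
I2: z[0]−=0.00115, z[1]+=0.00115
R7: Y=0.002584 on G[2,0]
R8: Y=0.4651 on G[4,0]
I3: z[0]−=0.797, z[3]+=0.797
R9: Y=0.001818 on G[3,0]
R10: Y=0.4484 on G[1,3]
R11: Y=0.5848 on G[2,1]
L2: row V1−V2=0, i_L2 at 1,2
I4: z[2]−=0.00557, z[1]+=0.00557
solve → V1=1.457, V2=1.457, V3=2.156, V4=1.457
aux → i_L1=0.6838, i_L2=0.003044

3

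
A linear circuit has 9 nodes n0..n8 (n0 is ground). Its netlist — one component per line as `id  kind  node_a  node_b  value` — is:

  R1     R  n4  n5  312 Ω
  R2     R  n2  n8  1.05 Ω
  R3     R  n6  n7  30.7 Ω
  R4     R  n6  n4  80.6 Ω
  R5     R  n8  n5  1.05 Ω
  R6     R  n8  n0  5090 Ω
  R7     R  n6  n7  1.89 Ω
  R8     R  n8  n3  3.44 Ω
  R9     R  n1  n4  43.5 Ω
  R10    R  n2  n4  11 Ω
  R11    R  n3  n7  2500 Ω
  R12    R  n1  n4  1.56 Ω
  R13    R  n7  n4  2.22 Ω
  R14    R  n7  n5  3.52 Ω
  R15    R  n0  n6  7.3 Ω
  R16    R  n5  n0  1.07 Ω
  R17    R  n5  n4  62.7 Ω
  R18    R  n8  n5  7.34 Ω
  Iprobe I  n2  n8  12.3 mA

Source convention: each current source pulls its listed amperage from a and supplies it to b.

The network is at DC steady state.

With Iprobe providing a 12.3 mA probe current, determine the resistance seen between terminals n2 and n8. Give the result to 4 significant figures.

Element admittances at DC:
  Y(R1) = 0.003205 S between n4,n5
  Y(R2) = 0.9524 S between n2,n8
  Y(R3) = 0.03257 S between n6,n7
  Y(R4) = 0.01241 S between n6,n4
  Y(R5) = 0.9524 S between n8,n5
  Y(R6) = 0.0001965 S between n8,n0
  Y(R7) = 0.5291 S between n6,n7
  Y(R8) = 0.2907 S between n8,n3
  Y(R9) = 0.02299 S between n1,n4
  Y(R10) = 0.09091 S between n2,n4
  Y(R11) = 0.0004000 S between n3,n7
  Y(R12) = 0.6410 S between n1,n4
  Y(R13) = 0.4505 S between n7,n4
  Y(R14) = 0.2841 S between n7,n5
  Y(R15) = 0.1370 S between n0,n6
  Y(R16) = 0.9346 S between n5,n0
  Y(R17) = 0.01595 S between n5,n4
  Y(R18) = 0.1362 S between n8,n5
  Iprobe: injects 0.0123 A into n8 (from n2)
Assemble and solve the 8×8 MNA system:
  V(n1)=-0.003053  V(n2)=-0.01126  V(n3)=0.0008716  V(n4)=-0.003053  V(n5)=0.0001909  V(n6)=-0.001304  V(n7)=-0.001583  V(n8)=0.0008750

R_eq = 0.9863 Ω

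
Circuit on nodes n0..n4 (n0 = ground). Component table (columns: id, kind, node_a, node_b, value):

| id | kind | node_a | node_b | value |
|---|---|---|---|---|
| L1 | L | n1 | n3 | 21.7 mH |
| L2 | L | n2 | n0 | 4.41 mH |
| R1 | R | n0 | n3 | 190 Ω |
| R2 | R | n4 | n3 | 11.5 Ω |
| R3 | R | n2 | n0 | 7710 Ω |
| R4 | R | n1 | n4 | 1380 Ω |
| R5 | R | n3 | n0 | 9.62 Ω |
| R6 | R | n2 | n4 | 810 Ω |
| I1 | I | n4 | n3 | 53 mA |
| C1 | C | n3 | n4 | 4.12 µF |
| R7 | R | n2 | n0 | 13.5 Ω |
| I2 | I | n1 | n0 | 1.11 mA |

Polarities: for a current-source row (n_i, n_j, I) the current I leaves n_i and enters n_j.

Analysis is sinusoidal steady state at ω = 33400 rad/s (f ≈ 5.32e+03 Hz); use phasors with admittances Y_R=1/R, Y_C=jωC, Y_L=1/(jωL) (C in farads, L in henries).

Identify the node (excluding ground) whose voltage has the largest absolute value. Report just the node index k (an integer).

MNA unknowns: 4 node voltages V₁..V_4
L1: Y=0.000-0.001380j on G[1,3]
L2: Y=0.000-0.006789j on G[2,0]
R1: Y=0.005263+0.000j on G[0,3]
R2: Y=0.08696+0.000j on G[4,3]
R3: Y=0.0001297+0.000j on G[2,0]
R4: Y=0.0007246+0.000j on G[1,4]
R5: Y=0.1040+0.000j on G[3,0]
R6: Y=0.001235+0.000j on G[2,4]
I1: z[4]−=0.053, z[3]+=0.053
C1: Y=0.000+0.1376j on G[3,4]
R7: Y=0.07407+0.000j on G[2,0]
I2: z[1]−=0.00111, z[0]+=0.00111
solve → V1=-0.4899-0.6485j, V2=-0.003431+0.004093j, V3=-0.008087-0.002994j, V4=-0.1871+0.2690j

1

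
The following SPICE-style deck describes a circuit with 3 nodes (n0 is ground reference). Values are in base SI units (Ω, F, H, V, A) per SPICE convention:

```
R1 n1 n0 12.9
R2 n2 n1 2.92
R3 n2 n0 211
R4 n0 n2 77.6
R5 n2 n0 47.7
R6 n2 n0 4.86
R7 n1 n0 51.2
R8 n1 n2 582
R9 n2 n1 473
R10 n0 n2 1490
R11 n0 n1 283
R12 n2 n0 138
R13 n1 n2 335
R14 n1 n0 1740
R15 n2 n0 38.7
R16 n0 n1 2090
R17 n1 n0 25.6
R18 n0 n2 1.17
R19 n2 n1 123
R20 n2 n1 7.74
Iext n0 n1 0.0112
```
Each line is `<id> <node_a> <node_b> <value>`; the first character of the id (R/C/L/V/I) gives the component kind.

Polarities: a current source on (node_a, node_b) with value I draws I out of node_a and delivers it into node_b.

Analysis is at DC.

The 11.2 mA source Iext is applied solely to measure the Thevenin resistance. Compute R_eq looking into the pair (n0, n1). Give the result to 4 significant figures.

R_eq = 2.079 Ω

Apply KCL at each of the 2 non-ground nodes and solve the resulting linear system.
Node n1: branches {R1, R2, R7, R8, R9, R11, R13, R14, R16, R17, R19, R20, Iext} → V_1 = 0.02328
Node n2: branches {R2, R3, R4, R5, R6, R8, R9, R10, R12, R13, R15, R18, R19, R20} → V_2 = 0.006995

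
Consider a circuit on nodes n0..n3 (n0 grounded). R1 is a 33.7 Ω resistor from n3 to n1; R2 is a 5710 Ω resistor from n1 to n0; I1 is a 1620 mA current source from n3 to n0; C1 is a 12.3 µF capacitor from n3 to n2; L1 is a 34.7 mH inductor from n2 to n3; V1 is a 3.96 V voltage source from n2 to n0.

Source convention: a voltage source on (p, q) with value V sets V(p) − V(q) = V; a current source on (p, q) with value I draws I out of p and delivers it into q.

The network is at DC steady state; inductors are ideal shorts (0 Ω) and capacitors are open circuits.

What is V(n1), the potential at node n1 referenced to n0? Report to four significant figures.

3.937 V

Apply KCL at each of the 3 non-ground nodes and solve the resulting linear system.
Node n1: branches {R1, R2} → V_1 = 3.937
Node n2: branches {C1, L1, V1} → V_2 = 3.960
Node n3: branches {R1, I1, C1, L1} → V_3 = 3.960
Source currents: i(L1)=1.621, i(V1)=-1.621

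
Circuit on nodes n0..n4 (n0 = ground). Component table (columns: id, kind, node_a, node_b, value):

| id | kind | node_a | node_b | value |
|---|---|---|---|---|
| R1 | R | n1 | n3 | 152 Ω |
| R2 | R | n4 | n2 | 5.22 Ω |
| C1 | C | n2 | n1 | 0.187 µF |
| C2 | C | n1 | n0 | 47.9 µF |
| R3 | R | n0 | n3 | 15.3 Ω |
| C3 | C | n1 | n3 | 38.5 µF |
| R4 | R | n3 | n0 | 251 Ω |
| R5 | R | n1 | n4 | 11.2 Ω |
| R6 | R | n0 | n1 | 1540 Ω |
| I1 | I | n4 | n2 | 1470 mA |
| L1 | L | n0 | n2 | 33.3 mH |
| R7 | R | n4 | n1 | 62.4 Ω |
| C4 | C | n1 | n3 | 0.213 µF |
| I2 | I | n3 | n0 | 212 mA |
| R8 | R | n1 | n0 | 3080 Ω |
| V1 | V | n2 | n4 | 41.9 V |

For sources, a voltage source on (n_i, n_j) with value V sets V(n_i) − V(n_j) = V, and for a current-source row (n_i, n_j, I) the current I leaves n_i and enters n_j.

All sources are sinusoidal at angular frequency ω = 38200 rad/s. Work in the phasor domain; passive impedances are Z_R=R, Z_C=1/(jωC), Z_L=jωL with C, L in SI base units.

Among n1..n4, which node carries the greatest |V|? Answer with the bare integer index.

2

Element admittances at ω=38200 rad/s:
  Y(R1) = 0.006579+0.000j S between n1,n3
  Y(R2) = 0.1916+0.000j S between n4,n2
  Y(C1) = 0.000+0.007143j S between n2,n1
  Y(C2) = 0.000+1.830j S between n1,n0
  Y(R3) = 0.06536+0.000j S between n0,n3
  Y(C3) = 0.000+1.471j S between n1,n3
  Y(R4) = 0.003984+0.000j S between n3,n0
  Y(R5) = 0.08929+0.000j S between n1,n4
  Y(R6) = 0.0006494+0.000j S between n0,n1
  I1: injects 1.47 A into n2 (from n4)
  Y(L1) = 0.000-0.0007861j S between n0,n2
  Y(R7) = 0.01603+0.000j S between n4,n1
  Y(C4) = 0.000+0.008137j S between n1,n3
  I2: injects 0.212 A into n0 (from n3)
  Y(R8) = 0.0003247+0.000j S between n1,n0
  V1: constraint V(n2)−V(n4) = 41.9
Assemble and solve the 5×5 MNA system:
  V(n1)=0.008111+0.1147j  V(n2)=41.76-2.405j  V(n3)=-0.004612+0.2577j  V(n4)=-0.1449-2.405j
  i(V1)=-6.573-0.2654j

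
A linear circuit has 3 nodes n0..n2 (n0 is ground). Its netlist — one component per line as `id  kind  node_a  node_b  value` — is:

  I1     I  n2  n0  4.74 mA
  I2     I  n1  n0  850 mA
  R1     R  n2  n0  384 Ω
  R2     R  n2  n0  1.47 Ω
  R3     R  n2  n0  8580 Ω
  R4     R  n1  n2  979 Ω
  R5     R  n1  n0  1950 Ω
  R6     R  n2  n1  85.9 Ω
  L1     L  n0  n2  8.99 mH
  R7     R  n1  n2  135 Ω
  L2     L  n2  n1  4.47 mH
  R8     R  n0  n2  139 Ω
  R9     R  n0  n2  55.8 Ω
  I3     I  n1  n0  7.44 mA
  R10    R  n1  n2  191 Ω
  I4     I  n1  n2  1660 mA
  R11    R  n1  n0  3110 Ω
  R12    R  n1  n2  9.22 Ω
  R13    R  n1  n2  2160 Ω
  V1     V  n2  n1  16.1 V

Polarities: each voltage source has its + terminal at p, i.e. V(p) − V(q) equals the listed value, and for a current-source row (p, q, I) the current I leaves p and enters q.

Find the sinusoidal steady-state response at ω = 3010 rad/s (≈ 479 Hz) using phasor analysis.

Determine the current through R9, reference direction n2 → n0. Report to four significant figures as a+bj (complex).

-0.02140-0.001115j A

Apply KCL at each of the 2 non-ground nodes and solve the resulting linear system.
Node n1: branches {I2, R4, R5, R6, R7, L2, I3, R10, I4, R11, R12, R13, V1} → V_1 = -17.29-0.06224j
Node n2: branches {I1, R1, R2, R3, R4, R6, L1, R7, L2, R8, R9, R10, I4, R12, R13, V1} → V_2 = -1.194-0.06224j
Source currents: i(V1)=0.3419+1.197j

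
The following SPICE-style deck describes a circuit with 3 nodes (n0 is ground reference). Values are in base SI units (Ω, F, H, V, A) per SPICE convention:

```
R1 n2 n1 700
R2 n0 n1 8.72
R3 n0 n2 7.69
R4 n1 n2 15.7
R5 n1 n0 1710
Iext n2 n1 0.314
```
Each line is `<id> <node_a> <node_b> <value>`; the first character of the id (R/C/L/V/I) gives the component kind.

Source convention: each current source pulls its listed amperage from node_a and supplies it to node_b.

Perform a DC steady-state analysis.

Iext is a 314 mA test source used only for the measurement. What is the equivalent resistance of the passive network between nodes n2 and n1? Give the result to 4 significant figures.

MNA unknowns: 2 node voltages V₁..V_2
R1: Y=0.001429 on G[2,1]
R2: Y=0.1147 on G[0,1]
R3: Y=0.1300 on G[0,2]
R4: Y=0.06369 on G[1,2]
R5: Y=0.0005848 on G[1,0]
Iext: z[2]−=0.314, z[1]+=0.314
solve → V1=1.319, V2=-1.169

R_eq = 7.922 Ω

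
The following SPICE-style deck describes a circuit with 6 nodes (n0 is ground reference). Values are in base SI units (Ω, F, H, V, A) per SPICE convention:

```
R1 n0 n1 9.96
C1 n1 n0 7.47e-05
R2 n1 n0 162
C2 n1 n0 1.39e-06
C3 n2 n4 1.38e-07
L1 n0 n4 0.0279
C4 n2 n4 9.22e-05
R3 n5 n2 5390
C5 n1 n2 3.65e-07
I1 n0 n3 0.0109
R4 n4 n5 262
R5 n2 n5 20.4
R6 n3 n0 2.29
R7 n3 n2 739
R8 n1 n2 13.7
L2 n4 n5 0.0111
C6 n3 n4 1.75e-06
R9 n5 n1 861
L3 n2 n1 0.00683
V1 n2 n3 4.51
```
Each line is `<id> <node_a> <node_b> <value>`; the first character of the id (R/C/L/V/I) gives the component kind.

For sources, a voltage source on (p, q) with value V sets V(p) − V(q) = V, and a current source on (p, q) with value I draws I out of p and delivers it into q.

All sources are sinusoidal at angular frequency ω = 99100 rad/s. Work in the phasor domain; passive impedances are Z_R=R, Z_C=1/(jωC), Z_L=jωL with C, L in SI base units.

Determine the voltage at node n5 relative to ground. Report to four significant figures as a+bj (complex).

3.776-0.2595j V

Element admittances at ω=99100 rad/s:
  Y(R1) = 0.1004+0.000j S between n0,n1
  Y(C1) = 0.000+7.403j S between n1,n0
  Y(R2) = 0.006173+0.000j S between n1,n0
  Y(C2) = 0.000+0.1377j S between n1,n0
  Y(C3) = 0.000+0.01368j S between n2,n4
  Y(L1) = 0.000-0.0003617j S between n0,n4
  Y(C4) = 0.000+9.137j S between n2,n4
  Y(R3) = 0.0001855+0.000j S between n5,n2
  Y(C5) = 0.000+0.03617j S between n1,n2
  I1: injects 0.0109 A into n3 (from n0)
  Y(R4) = 0.003817+0.000j S between n4,n5
  Y(R5) = 0.04902+0.000j S between n2,n5
  Y(R6) = 0.4367+0.000j S between n3,n0
  Y(R7) = 0.001353+0.000j S between n3,n2
  Y(R8) = 0.07299+0.000j S between n1,n2
  Y(L2) = 0.000-0.0009091j S between n4,n5
  Y(C6) = 0.000+0.1734j S between n3,n4
  Y(R9) = 0.001161+0.000j S between n5,n1
  Y(L3) = 0.000-0.001477j S between n2,n1
  V1: constraint V(n2)−V(n3) = 4.51
Assemble and solve the 6×6 MNA system:
  V(n1)=0.01603-0.03864j  V(n2)=3.864-0.2643j  V(n3)=-0.6460-0.2643j  V(n4)=3.780-0.2643j  V(n5)=3.776-0.2595j
  i(V1)=-0.2991-0.8830j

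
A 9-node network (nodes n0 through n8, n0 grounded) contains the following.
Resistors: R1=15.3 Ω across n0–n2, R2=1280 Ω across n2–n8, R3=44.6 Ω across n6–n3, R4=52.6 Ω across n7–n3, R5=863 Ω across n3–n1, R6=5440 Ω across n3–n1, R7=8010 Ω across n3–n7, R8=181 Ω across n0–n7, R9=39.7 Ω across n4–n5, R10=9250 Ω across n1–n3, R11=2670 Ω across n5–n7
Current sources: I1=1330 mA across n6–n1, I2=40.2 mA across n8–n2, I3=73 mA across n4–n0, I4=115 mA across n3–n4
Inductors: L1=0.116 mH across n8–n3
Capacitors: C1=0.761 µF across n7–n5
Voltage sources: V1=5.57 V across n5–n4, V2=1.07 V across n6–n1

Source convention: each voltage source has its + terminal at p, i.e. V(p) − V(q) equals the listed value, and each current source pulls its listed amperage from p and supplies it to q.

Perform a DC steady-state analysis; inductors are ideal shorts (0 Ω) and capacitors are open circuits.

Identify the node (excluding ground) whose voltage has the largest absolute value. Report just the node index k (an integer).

Apply KCL at each of the 8 non-ground nodes and solve the resulting linear system.
Node n1: branches {R5, R6, I1, R10, V2} → V_1 = -25.15
Node n2: branches {R1, R2, I2} → V_2 = 0.3226
Node n3: branches {R3, R4, R5, R6, R7, L1, R10, I4} → V_3 = -24.14
Node n4: branches {R9, I3, I4, V1} → V_4 = 89.54
Node n5: branches {R9, R11, C1, V1} → V_5 = 95.11
Node n6: branches {R3, I1, V2} → V_6 = -24.08
Node n7: branches {R4, R7, R8, R11, C1} → V_7 = -17.03
Node n8: branches {R2, I2, L1} → V_8 = -24.14
Source currents: i(L1)=-0.02109, i(V1)=-0.1823, i(V2)=-1.331

5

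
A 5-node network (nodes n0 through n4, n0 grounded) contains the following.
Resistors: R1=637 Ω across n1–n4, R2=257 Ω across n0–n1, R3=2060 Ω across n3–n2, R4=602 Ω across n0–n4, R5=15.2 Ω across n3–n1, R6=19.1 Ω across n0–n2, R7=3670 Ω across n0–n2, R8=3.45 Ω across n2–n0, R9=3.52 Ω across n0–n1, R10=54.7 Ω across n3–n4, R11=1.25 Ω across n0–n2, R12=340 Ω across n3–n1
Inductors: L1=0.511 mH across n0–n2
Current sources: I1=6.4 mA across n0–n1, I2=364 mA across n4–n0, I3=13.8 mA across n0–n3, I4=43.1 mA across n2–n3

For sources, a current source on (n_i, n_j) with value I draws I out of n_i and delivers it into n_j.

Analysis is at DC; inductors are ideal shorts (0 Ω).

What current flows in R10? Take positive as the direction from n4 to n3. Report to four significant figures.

-0.2985 A

MNA unknowns: 4 node voltages V₁..V_4 plus 1 source current (L1)
R1: Y=0.001570 on G[1,4]
L1: row V0−V2=0, i_L1 at 0,2
R2: Y=0.003891 on G[0,1]
R3: Y=0.0004854 on G[3,2]
I1: z[0]−=0.0064, z[1]+=0.0064
R4: Y=0.001661 on G[0,4]
R5: Y=0.06579 on G[3,1]
R6: Y=0.05236 on G[0,2]
R7: Y=0.0002725 on G[0,2]
R8: Y=0.2899 on G[2,0]
R9: Y=0.2841 on G[0,1]
I2: z[4]−=0.364, z[0]+=0.364
R10: Y=0.01828 on G[3,4]
R11: Y=0.8000 on G[0,2]
R12: Y=0.002941 on G[3,1]
I3: z[0]−=0.0138, z[3]+=0.0138
I4: z[2]−=0.0431, z[3]+=0.0431
solve → V1=-0.9172, V2=0.000, V3=-4.401, V4=-20.73
aux → i_L1=0.04524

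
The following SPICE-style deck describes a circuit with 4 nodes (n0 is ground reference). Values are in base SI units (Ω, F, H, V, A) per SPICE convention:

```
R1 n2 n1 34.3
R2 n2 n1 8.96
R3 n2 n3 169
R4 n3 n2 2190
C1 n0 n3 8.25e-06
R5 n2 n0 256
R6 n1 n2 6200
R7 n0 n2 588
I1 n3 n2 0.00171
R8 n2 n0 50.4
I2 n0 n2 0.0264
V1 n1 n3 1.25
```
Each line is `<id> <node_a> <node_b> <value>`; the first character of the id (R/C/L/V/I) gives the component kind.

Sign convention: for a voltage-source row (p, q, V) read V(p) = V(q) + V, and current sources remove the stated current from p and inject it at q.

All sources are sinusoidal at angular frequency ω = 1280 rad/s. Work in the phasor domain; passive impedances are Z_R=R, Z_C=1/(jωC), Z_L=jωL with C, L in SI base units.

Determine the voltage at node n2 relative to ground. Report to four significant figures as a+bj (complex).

MNA unknowns: 3 node voltages V₁..V_3 plus 1 source current (V1)
R1: Y=0.02915+0.000j on G[2,1]
R2: Y=0.1116+0.000j on G[2,1]
R3: Y=0.005917+0.000j on G[2,3]
R4: Y=0.0004566+0.000j on G[3,2]
C1: Y=0.000+0.01056j on G[0,3]
R5: Y=0.003906+0.000j on G[2,0]
R6: Y=0.0001613+0.000j on G[1,2]
R7: Y=0.001701+0.000j on G[0,2]
I1: z[3]−=0.00171, z[2]+=0.00171
R8: Y=0.01984+0.000j on G[2,0]
I2: z[0]−=0.0264, z[2]+=0.0264
V1: row V1−V3=1.25, i_V1 at 1,3
solve → V1=1.112+0.06694j, V2=1.065+0.05708j, V3=-0.1375+0.06694j
aux → i_V1=-0.006663-0.001390j

1.065+0.05708j V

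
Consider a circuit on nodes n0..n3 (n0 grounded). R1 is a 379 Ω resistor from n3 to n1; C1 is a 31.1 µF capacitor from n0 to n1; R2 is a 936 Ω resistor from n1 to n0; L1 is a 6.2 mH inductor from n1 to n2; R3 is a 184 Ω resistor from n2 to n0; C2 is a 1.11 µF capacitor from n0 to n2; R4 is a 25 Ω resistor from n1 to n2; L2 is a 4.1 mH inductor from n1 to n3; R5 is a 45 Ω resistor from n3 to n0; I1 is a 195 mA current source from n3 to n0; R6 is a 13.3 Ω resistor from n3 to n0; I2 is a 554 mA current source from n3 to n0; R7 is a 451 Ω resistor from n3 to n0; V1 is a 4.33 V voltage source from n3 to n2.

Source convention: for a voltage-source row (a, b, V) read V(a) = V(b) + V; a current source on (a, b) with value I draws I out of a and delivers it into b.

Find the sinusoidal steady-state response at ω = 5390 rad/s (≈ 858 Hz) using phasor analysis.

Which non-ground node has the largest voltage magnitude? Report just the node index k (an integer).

MNA unknowns: 3 node voltages V₁..V_3 plus 1 source current (V1)
R1: Y=0.002639+0.000j on G[3,1]
C1: Y=0.000+0.1676j on G[0,1]
R2: Y=0.001068+0.000j on G[1,0]
L1: Y=0.000-0.02992j on G[1,2]
R3: Y=0.005435+0.000j on G[2,0]
C2: Y=0.000+0.005983j on G[0,2]
R4: Y=0.04000+0.000j on G[1,2]
L2: Y=0.000-0.04525j on G[1,3]
R5: Y=0.02222+0.000j on G[3,0]
I1: z[3]−=0.195, z[0]+=0.195
R6: Y=0.07519+0.000j on G[3,0]
I2: z[3]−=0.554, z[0]+=0.554
R7: Y=0.002217+0.000j on G[3,0]
V1: row V3−V2=4.33, i_V1 at 3,2
solve → V1=0.6370+3.438j, V2=-5.798-0.7212j, V3=-1.468-0.7212j
aux → i_V1=-0.4090-0.01241j

2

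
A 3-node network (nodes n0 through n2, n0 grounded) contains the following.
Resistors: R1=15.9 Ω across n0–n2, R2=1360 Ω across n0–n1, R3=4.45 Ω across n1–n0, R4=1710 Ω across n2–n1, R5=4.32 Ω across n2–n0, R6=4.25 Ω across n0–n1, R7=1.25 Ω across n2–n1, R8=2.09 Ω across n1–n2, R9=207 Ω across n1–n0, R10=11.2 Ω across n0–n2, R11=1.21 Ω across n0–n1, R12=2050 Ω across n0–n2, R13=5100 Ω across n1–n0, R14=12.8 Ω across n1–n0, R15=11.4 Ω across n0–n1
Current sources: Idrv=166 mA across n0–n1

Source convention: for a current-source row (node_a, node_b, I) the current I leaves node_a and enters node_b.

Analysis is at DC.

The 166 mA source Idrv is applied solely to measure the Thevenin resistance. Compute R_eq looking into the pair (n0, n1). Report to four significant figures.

R_eq = 0.5703 Ω

Apply KCL at each of the 2 non-ground nodes and solve the resulting linear system.
Node n1: branches {R2, R3, R4, R6, R7, R8, R9, R11, R13, R14, R15, Idrv} → V_1 = 0.09467
Node n2: branches {R1, R4, R5, R7, R8, R10, R12} → V_2 = 0.07280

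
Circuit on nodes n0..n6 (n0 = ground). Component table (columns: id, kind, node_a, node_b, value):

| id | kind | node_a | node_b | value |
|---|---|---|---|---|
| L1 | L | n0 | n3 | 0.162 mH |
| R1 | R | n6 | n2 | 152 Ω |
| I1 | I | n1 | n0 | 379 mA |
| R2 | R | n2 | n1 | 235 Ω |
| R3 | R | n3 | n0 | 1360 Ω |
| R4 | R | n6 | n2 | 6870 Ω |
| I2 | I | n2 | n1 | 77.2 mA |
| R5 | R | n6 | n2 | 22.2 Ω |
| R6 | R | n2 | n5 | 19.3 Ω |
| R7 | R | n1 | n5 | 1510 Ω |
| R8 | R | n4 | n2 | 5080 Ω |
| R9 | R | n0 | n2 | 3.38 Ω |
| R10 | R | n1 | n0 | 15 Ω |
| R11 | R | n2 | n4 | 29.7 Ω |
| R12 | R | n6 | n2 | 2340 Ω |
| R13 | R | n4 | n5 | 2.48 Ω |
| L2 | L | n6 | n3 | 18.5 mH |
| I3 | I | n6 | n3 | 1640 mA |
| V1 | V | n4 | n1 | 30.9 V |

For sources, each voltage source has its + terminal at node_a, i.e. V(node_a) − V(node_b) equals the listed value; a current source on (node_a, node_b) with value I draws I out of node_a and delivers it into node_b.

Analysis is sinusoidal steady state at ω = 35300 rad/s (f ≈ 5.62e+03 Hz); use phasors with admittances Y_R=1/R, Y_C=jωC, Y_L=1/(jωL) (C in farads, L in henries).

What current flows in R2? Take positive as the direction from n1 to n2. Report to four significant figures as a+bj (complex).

Element admittances at ω=35300 rad/s:
  Y(L1) = 0.000-0.1749j S between n0,n3
  Y(R1) = 0.006579+0.000j S between n6,n2
  I1: injects 0.379 A into n0 (from n1)
  Y(R2) = 0.004255+0.000j S between n2,n1
  Y(R3) = 0.0007353+0.000j S between n3,n0
  Y(R4) = 0.0001456+0.000j S between n6,n2
  I2: injects 0.0772 A into n1 (from n2)
  Y(R5) = 0.04505+0.000j S between n6,n2
  Y(R6) = 0.05181+0.000j S between n2,n5
  Y(R7) = 0.0006623+0.000j S between n1,n5
  Y(R8) = 0.0001969+0.000j S between n4,n2
  Y(R9) = 0.2959+0.000j S between n0,n2
  Y(R10) = 0.06667+0.000j S between n1,n0
  Y(R11) = 0.03367+0.000j S between n2,n4
  Y(R12) = 0.0004274+0.000j S between n6,n2
  Y(R13) = 0.4032+0.000j S between n4,n5
  Y(L2) = 0.000-0.001531j S between n6,n3
  I3: injects 1.64 A into n3 (from n6)
  V1: constraint V(n4)−V(n1) = 30.9
Assemble and solve the 7×7 MNA system:
  V(n1)=-19.65-0.08514j  V(n2)=-2.342-0.1527j  V(n3)=-0.2517+9.288j  V(n4)=11.25-0.08514j  V(n5)=9.658-0.09282j  V(n6)=-33.46-1.127j
  i(V1)=-1.101-0.005383j

-0.07366+0.0002874j A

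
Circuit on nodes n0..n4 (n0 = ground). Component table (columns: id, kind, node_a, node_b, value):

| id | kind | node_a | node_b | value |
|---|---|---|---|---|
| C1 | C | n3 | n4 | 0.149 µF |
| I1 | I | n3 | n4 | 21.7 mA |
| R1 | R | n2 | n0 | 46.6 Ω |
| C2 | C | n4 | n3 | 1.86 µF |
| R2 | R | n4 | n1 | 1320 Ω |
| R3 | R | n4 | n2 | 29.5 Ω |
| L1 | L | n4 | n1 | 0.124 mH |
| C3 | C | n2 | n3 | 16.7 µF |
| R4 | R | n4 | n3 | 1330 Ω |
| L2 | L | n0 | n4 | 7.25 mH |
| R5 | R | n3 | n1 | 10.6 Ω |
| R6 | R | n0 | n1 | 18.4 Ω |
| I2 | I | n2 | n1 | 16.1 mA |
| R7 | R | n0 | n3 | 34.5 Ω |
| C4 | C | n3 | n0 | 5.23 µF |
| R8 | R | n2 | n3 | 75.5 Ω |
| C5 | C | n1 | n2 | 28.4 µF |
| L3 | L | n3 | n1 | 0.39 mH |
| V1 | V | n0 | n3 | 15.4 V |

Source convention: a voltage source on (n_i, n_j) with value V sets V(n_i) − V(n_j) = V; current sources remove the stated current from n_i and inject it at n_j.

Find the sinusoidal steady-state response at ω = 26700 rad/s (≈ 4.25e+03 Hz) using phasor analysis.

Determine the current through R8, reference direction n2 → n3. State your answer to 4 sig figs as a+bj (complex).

MNA unknowns: 4 node voltages V₁..V_4 plus 1 source current (V1)
C1: Y=0.000+0.003978j on G[3,4]
I1: z[3]−=0.0217, z[4]+=0.0217
R1: Y=0.02146+0.000j on G[2,0]
C2: Y=0.000+0.04966j on G[4,3]
R2: Y=0.0007576+0.000j on G[4,1]
R3: Y=0.03390+0.000j on G[4,2]
L1: Y=0.000-0.3020j on G[4,1]
C3: Y=0.000+0.4459j on G[2,3]
R4: Y=0.0007519+0.000j on G[4,3]
L2: Y=0.000-0.005166j on G[0,4]
R5: Y=0.09434+0.000j on G[3,1]
R6: Y=0.05435+0.000j on G[0,1]
I2: z[2]−=0.0161, z[1]+=0.0161
R7: Y=0.02899+0.000j on G[0,3]
C4: Y=0.000+0.1396j on G[3,0]
R8: Y=0.01325+0.000j on G[2,3]
C5: Y=0.000+0.7583j on G[1,2]
L3: Y=0.000-0.09603j on G[3,1]
V1: row V0−V3=15.4, i_V1 at 0,3
solve → V1=-13.55-3.105j, V2=-14.22-2.213j, V3=-15.40+0.000j, V4=-13.11-3.769j
aux → i_V1=-1.507-2.299j

0.01568-0.02931j A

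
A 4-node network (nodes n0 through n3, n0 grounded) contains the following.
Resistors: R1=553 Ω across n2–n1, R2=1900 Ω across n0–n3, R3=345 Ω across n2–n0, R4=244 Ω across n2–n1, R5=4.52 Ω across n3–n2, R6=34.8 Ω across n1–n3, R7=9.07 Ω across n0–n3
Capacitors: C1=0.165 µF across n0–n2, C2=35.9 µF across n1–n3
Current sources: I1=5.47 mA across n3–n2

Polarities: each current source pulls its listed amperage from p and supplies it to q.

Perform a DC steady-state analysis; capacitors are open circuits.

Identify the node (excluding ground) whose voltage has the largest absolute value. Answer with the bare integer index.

2

Apply KCL at each of the 3 non-ground nodes and solve the resulting linear system.
Node n1: branches {R1, R4, R6, C2} → V_1 = 0.003464
Node n2: branches {R1, R3, R4, R5, C1, I1} → V_2 = 0.02328
Node n3: branches {R2, R5, R6, R7, C2, I1} → V_3 = -0.0006092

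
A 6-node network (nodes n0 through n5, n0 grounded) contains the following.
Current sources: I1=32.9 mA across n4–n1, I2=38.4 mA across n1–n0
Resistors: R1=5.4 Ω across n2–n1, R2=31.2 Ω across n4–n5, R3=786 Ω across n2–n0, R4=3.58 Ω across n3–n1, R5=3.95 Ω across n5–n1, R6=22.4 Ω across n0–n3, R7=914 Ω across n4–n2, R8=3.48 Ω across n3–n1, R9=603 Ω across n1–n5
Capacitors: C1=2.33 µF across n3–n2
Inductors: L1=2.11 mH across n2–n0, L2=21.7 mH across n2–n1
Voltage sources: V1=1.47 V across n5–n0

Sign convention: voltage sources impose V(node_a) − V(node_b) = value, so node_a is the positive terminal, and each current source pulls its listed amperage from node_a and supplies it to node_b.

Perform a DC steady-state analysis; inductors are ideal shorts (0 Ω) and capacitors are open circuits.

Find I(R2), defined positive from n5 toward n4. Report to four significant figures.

0.03337 A

MNA unknowns: 5 node voltages V₁..V_5 plus 3 source currents (L1, L2, V1)
I1: z[4]−=0.0329, z[1]+=0.0329
R1: Y=0.1852 on G[2,1]
R2: Y=0.03205 on G[4,5]
R3: Y=0.001272 on G[2,0]
R4: Y=0.2793 on G[3,1]
C1: Y=0.000 on G[3,2]
R5: Y=0.2532 on G[5,1]
R6: Y=0.04464 on G[0,3]
R7: Y=0.001094 on G[4,2]
L1: row V2−V0=0, i_L1 at 2,0
R8: Y=0.2874 on G[3,1]
L2: row V2−V1=0, i_L2 at 2,1
I2: z[1]−=0.0384, z[0]+=0.0384
R9: Y=0.001658 on G[1,5]
V1: row V5−V0=1.47, i_V1 at 5,0
solve → V1=0.000, V2=0.000, V3=0.000, V4=0.4289, V5=1.470
aux → i_L1=0.3696, i_L2=-0.3691, i_V1=-0.4080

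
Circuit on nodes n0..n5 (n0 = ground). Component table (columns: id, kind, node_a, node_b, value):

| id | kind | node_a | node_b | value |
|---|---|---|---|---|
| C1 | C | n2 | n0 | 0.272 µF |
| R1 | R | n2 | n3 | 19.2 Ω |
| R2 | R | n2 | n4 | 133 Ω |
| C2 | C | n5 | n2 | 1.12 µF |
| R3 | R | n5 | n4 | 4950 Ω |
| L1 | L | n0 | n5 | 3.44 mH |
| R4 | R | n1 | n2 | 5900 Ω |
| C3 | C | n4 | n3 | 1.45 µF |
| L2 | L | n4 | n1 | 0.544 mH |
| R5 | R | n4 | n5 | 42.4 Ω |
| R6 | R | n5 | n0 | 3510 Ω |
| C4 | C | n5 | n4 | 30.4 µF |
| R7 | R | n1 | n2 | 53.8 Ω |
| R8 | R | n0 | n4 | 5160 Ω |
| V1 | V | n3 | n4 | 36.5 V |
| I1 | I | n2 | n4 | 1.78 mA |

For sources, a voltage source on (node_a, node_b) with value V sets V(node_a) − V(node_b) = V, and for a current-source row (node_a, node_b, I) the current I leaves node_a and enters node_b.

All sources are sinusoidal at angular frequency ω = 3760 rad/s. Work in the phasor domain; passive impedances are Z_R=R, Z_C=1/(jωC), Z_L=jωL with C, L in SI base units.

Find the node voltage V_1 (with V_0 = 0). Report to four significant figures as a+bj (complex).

-0.6348+0.7565j V

Apply KCL at each of the 5 non-ground nodes and solve the resulting linear system.
Node n1: branches {R4, L2, R7} → V_1 = -0.6348+0.7565j
Node n2: branches {C1, R1, R2, C2, R4, R7, I1} → V_2 = 23.44-1.495j
Node n3: branches {R1, C3, V1} → V_3 = 35.78-0.1671j
Node n4: branches {R2, R3, C3, L2, R5, C4, R8, V1, I1} → V_4 = -0.7212-0.1671j
Node n5: branches {C2, R3, L1, R5, R6, C4} → V_5 = 0.3096-0.01911j
Source currents: i(V1)=-0.6427-0.2682j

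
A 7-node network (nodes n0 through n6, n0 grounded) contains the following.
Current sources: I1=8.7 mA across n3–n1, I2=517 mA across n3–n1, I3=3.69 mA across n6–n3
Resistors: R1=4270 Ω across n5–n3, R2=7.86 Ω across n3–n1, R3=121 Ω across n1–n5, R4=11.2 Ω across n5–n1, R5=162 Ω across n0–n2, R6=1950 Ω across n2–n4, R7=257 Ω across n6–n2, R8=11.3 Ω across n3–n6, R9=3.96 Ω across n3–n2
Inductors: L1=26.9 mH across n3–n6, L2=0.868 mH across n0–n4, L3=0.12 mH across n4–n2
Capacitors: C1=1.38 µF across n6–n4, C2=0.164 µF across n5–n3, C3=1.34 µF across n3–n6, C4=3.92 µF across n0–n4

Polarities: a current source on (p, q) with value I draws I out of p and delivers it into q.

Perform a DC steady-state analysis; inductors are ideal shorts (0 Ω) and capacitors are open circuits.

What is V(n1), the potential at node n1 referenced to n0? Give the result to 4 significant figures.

4.124 V

Apply KCL at each of the 6 non-ground nodes and solve the resulting linear system.
Node n1: branches {I1, R2, R3, R4, I2} → V_1 = 4.124
Node n2: branches {L3, R5, R6, R7, R9} → V_2 = 0.000
Node n3: branches {I1, R1, L1, R2, C2, C3, I2, R8, R9, I3} → V_3 = 0.000
Node n4: branches {C1, L2, L3, R6, C4} → V_4 = 0.000
Node n5: branches {R1, R3, C2, R4} → V_5 = 4.115
Node n6: branches {L1, C1, C3, R7, R8, I3} → V_6 = 0.000
Source currents: i(L1)=0.003690, i(L2)=0.000, i(L3)=0.000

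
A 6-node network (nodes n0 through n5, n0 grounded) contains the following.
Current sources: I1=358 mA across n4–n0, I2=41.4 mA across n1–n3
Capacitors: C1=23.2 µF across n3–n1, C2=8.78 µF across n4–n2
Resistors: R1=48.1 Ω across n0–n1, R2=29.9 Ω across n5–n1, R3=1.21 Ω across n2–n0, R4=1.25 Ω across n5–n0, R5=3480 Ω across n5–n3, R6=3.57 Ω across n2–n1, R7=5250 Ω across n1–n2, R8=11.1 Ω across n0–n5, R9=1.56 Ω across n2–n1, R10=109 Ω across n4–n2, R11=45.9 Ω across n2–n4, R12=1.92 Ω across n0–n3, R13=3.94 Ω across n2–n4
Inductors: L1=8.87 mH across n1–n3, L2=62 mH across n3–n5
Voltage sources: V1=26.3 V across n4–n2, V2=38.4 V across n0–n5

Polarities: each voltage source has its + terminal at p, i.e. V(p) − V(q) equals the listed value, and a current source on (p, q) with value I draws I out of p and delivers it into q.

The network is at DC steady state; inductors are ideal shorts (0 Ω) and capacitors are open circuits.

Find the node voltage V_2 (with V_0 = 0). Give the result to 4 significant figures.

Element admittances at DC:
  I1: injects 0.358 A into n0 (from n4)
  Y(C1) = 0.000 S between n3,n1
  Y(R1) = 0.02079 S between n0,n1
  Y(R2) = 0.03344 S between n5,n1
  I2: injects 0.0414 A into n3 (from n1)
  Y(R3) = 0.8264 S between n2,n0
  Y(R4) = 0.8000 S between n5,n0
  Y(R5) = 0.0002874 S between n5,n3
  Y(R6) = 0.2801 S between n2,n1
  Y(R7) = 0.0001905 S between n1,n2
  Y(R8) = 0.09009 S between n0,n5
  Y(R9) = 0.6410 S between n2,n1
  Y(R10) = 0.009174 S between n4,n2
  Y(R11) = 0.02179 S between n2,n4
  Y(R12) = 0.5208 S between n0,n3
  Y(R13) = 0.2538 S between n2,n4
  L1: short n1↔n3 (DC inductor)
  Y(C2) = 0.000 S between n4,n2
  L2: short n3↔n5 (DC inductor)
  V1: constraint V(n4)−V(n2) = 26.3
  V2: constraint V(n0)−V(n5) = 38.4
Assemble and solve the 9×9 MNA system:
  V(n1)=-38.40  V(n2)=-20.45  V(n3)=-38.40  V(n4)=5.853  V(n5)=-38.40
  i(L1)=17.30  i(L2)=37.34  i(V1)=-7.847  i(V2)=-71.52

-20.45 V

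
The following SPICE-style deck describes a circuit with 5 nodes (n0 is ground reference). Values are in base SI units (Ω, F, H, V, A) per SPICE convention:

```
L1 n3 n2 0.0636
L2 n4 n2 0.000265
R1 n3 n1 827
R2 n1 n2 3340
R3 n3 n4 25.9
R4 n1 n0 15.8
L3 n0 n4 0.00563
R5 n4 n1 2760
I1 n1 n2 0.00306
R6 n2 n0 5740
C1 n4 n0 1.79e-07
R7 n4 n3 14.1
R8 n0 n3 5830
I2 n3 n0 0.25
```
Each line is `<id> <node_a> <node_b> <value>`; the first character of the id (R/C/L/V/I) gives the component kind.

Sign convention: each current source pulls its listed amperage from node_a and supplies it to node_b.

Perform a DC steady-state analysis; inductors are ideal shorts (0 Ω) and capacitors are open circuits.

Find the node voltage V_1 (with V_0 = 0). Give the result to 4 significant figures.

Element admittances at DC:
  L1: short n3↔n2 (DC inductor)
  L2: short n4↔n2 (DC inductor)
  Y(R1) = 0.001209 S between n3,n1
  Y(R2) = 0.0002994 S between n1,n2
  Y(R3) = 0.03861 S between n3,n4
  Y(R4) = 0.06329 S between n1,n0
  L3: short n0↔n4 (DC inductor)
  Y(R5) = 0.0003623 S between n4,n1
  I1: injects 0.00306 A into n2 (from n1)
  Y(R6) = 0.0001742 S between n2,n0
  Y(C1) = 0.000 S between n4,n0
  Y(R7) = 0.07092 S between n4,n3
  Y(R8) = 0.0001715 S between n0,n3
  I2: injects 0.25 A into n0 (from n3)
Assemble and solve the 7×7 MNA system:
  V(n1)=-0.04696  V(n2)=0.000  V(n3)=0.000  V(n4)=0.000
  i(L1)=-0.2501  i(L2)=0.2470  i(L3)=0.2470

-0.04696 V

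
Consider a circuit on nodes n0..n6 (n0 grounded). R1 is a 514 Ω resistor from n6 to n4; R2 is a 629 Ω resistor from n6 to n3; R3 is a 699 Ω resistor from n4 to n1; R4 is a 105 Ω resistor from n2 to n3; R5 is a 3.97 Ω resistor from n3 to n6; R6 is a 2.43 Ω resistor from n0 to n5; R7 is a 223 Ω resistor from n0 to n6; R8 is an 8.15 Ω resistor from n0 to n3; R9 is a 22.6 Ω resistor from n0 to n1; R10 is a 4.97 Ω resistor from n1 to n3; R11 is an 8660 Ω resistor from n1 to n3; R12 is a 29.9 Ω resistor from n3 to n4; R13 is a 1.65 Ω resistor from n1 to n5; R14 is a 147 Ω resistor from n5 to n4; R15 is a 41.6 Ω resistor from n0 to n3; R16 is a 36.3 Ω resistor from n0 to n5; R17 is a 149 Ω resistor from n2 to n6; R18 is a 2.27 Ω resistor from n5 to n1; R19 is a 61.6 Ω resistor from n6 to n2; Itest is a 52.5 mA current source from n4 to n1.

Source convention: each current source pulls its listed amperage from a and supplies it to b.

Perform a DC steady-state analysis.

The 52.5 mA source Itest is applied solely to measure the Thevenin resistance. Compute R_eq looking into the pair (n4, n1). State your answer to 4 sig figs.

R_eq = 25.13 Ω

MNA unknowns: 6 node voltages V₁..V_6
R1: Y=0.001946 on G[6,4]
R2: Y=0.001590 on G[6,3]
R3: Y=0.001431 on G[4,1]
R4: Y=0.009524 on G[2,3]
R5: Y=0.2519 on G[3,6]
R6: Y=0.4115 on G[0,5]
R7: Y=0.004484 on G[0,6]
R8: Y=0.1227 on G[0,3]
R9: Y=0.04425 on G[0,1]
R10: Y=0.2012 on G[1,3]
R11: Y=0.0001155 on G[1,3]
R12: Y=0.03344 on G[3,4]
R13: Y=0.6061 on G[1,5]
R14: Y=0.006803 on G[5,4]
R15: Y=0.02404 on G[0,3]
R16: Y=0.02755 on G[0,5]
R17: Y=0.006711 on G[2,6]
R18: Y=0.4405 on G[5,1]
R19: Y=0.01623 on G[6,2]
Itest: z[4]−=0.0525, z[1]+=0.0525
solve → V1=0.04671, V2=-0.09672, V3=-0.09173, V4=-1.272, V5=0.02696, V6=-0.09880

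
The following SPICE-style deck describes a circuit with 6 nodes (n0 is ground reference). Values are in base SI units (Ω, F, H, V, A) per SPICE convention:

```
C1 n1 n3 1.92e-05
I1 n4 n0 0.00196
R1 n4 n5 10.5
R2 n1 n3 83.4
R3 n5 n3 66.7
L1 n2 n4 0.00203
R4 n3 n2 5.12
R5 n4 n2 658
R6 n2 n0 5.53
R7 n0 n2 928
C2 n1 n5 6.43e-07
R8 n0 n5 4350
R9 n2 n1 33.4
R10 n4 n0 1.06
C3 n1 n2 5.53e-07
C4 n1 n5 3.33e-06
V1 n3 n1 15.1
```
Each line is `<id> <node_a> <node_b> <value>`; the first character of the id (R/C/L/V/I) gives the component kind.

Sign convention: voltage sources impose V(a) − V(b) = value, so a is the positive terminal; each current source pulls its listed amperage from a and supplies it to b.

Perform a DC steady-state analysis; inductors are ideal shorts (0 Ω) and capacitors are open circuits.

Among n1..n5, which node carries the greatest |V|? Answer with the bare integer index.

1

MNA unknowns: 5 node voltages V₁..V_5 plus 2 source currents (L1, V1)
C1: Y=0.000 on G[1,3]
I1: z[4]−=0.00196, z[0]+=0.00196
R1: Y=0.09524 on G[4,5]
R2: Y=0.01199 on G[1,3]
R3: Y=0.01499 on G[5,3]
L1: row V2−V4=0, i_L1 at 2,4
R4: Y=0.1953 on G[3,2]
R5: Y=0.001520 on G[4,2]
R6: Y=0.1808 on G[2,0]
R7: Y=0.001078 on G[0,2]
C2: Y=0.000 on G[1,5]
R8: Y=0.0002299 on G[0,5]
R9: Y=0.02994 on G[2,1]
R10: Y=0.9434 on G[4,0]
C3: Y=0.000 on G[1,2]
C4: Y=0.000 on G[1,5]
V1: row V3−V1=15.1, i_V1 at 3,1
solve → V1=-13.20, V2=-0.001794, V3=1.896, V4=-0.001794, V5=0.2558
aux → i_L1=-0.02427, i_V1=-0.5763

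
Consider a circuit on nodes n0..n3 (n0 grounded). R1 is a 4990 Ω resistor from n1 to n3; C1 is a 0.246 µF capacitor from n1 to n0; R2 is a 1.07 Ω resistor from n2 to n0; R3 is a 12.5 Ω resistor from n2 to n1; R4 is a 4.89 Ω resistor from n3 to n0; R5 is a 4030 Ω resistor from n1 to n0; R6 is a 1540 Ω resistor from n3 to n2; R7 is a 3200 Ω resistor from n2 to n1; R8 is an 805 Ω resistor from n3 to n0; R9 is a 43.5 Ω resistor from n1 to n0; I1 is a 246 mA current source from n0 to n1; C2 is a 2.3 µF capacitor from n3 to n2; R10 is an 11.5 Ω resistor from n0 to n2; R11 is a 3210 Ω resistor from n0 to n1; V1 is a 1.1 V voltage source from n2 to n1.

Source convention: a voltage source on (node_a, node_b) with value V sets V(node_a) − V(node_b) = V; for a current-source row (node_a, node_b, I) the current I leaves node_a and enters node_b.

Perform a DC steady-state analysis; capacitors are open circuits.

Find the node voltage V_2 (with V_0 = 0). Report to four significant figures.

Apply KCL at each of the 3 non-ground nodes and solve the resulting linear system.
Node n1: branches {R1, C1, R3, R5, R7, R9, I1, R11, V1} → V_1 = -0.8398
Node n2: branches {R2, R3, R6, R7, C2, R10, V1} → V_2 = 0.2602
Node n3: branches {R1, R4, R6, R8, C2} → V_3 = 3.104e-06
Source currents: i(V1)=-0.3543

0.2602 V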